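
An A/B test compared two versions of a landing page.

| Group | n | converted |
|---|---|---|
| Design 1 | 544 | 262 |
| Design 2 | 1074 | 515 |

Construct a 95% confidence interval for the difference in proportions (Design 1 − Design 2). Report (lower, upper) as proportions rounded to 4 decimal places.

(-0.0494, 0.0536)

p̂₁ = 262/544 = 0.4816 and p̂₂ = 515/1074 = 0.4795.
SE₁ = √(p̂₁(1−p̂₁)/n₁) = √(0.4816·0.5184/544) = 0.02142; SE₂ = √(0.4795·0.5205/1074) = 0.01524.
Independent samples: SE of the difference = √(SE₁² + SE₂²) = √(0.0004588164 + 0.0002322576) = 0.02629.
z* for 95% confidence is 1.960, so the margin of error is 1.960 × 0.02629 = 0.05153.
Point estimate p̂₁ − p̂₂ = 0.4816 − 0.4795 = 0.0021.
0.0021 ± 0.05153 → (-0.0494, 0.0536).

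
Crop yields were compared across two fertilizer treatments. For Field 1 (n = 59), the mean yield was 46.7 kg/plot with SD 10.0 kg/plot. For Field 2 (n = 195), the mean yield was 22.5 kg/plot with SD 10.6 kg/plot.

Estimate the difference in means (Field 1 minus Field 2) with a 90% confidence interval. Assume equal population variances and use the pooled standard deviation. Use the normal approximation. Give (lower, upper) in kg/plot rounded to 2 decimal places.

(21.64, 26.76)

Pooled variance s_p² = [58·10.0² + 194·10.6²] / (59+195−2) = 109.5152, so s_p = 10.4650.
SE_diff = s_p·√(1/n₁ + 1/n₂) = 10.4650·√(1/59 + 1/195) = 1.5549.
z* = 1.645; margin = 1.645 × 1.5549 = 2.5578.
Difference = 46.7 − 22.5 = 24.2000.
24.2000 ± 2.5578 → (21.64, 26.76).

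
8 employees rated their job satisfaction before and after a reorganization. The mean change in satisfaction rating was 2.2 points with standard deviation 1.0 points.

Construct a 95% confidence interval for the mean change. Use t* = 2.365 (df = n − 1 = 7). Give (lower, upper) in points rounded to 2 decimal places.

(1.36, 3.04)

Paired design: SE = s_d/√n = 1.0/√8 = 0.3536.
t* = 2.365; margin of error = 2.365 × 0.3536 = 0.8363.
2.2 ± 0.8363 → (1.36, 3.04).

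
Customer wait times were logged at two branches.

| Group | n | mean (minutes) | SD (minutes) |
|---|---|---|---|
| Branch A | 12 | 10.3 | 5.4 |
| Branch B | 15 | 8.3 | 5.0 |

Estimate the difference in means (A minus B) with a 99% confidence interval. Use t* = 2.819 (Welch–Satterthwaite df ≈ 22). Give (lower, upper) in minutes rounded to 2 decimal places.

(-3.71, 7.71)

Standard errors of each mean: 5.4/√12 = 1.5588 and 5.0/√15 = 1.2910.
SE(x̄₁ − x̄₂) = √(1.5588² + 1.2910²) = 2.0240 for independent samples with unequal variances.
With t* = 2.819, the margin is 2.819 × 2.0240 = 5.7057.
x̄₁ − x̄₂ = 10.3 − 8.3 = 2.0000; the interval is 2.0000 ± 5.7057 = (-3.71, 7.71).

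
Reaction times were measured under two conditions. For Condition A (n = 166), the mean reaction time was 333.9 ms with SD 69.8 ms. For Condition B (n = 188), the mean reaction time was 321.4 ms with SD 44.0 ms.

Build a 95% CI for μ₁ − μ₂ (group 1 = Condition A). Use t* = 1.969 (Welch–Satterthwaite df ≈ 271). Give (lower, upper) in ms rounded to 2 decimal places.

(0.10, 24.90)

Standard errors of each mean: 69.8/√166 = 5.4175 and 44.0/√188 = 3.2090.
SE(x̄₁ − x̄₂) = √(5.4175² + 3.2090²) = 6.2966 for independent samples with unequal variances.
With t* = 1.969, the margin is 1.969 × 6.2966 = 12.3980.
x̄₁ − x̄₂ = 333.9 − 321.4 = 12.5000; the interval is 12.5000 ± 12.3980 = (0.10, 24.90).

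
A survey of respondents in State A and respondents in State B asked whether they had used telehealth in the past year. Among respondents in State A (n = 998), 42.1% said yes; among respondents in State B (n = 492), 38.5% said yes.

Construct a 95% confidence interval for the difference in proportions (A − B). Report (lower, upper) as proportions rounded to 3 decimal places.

(-0.017, 0.089)

Each SE is √(p̂(1−p̂)/n): √(0.4210·0.5790/998) = 0.01563 and √(0.3850·0.6150/492) = 0.02194.
SE(p̂₁ − p̂₂) = √(SE₁² + SE₂²) = √(0.0002442969 + 0.0004813636) = 0.02694, since the two samples are independent.
At 95% confidence z* = 1.960; margin = 1.960 × 0.02694 = 0.05280.
The difference is 0.4210 − 0.3850 = 0.0360, so the interval is 0.0360 ± 0.05280 = (-0.017, 0.089).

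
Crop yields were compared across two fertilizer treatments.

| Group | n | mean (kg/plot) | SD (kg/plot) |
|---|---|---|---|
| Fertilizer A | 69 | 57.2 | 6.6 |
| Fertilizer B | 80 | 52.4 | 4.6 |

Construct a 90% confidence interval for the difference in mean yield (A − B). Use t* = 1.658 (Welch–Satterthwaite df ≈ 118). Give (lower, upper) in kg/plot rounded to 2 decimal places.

(3.23, 6.37)

Per-group SEs: s₁/√n₁ = 6.6/√69 = 0.7945, s₂/√n₂ = 4.6/√80 = 0.5143.
Unpooled SE of the difference: √(0.63123025 + 0.26450449) = 0.9464.
Margin of error = t* · SE = 1.658 × 0.9464 = 1.5691.
x̄₁ − x̄₂ = 57.2 − 52.4 = 4.8000.
CI: 4.8000 ± 1.5691 = (3.23, 6.37).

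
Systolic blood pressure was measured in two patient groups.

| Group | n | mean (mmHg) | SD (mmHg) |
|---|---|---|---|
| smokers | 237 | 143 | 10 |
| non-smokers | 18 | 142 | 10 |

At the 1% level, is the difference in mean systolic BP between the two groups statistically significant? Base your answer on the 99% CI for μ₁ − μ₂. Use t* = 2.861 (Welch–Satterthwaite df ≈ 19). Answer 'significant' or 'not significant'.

not significant

Per-group SEs: s₁/√n₁ = 10/√237 = 0.6496, s₂/√n₂ = 10/√18 = 2.3570.
Unpooled SE of the difference: √(0.42198016 + 5.555449) = 2.4449.
Margin of error = t* · SE = 2.861 × 2.4449 = 6.9949.
x̄₁ − x̄₂ = 143 − 142 = 1.0000.
CI: 1.0000 ± 6.9949 = (-5.9949, 7.9949).
The interval (-5.9949, 7.9949) contains 0, so the difference is not significant.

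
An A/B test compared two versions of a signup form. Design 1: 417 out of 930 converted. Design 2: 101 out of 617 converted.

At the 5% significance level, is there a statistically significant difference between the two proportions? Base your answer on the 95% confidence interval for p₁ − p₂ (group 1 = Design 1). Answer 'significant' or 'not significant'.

significant

p̂₁ = 417/930 = 0.4484 and p̂₂ = 101/617 = 0.1637.
SE₁ = √(p̂₁(1−p̂₁)/n₁) = √(0.4484·0.5516/930) = 0.01631; SE₂ = √(0.1637·0.8363/617) = 0.01490.
Independent samples: SE of the difference = √(SE₁² + SE₂²) = √(0.0002660161 + 0.00022201) = 0.02209.
z* for 95% confidence is 1.960, so the margin of error is 1.960 × 0.02209 = 0.04330.
Point estimate p̂₁ − p̂₂ = 0.4484 − 0.1637 = 0.2847.
0.2847 ± 0.04330 → (0.24140, 0.32800).
The interval (0.24140, 0.32800) does not contain 0, so the difference is significant.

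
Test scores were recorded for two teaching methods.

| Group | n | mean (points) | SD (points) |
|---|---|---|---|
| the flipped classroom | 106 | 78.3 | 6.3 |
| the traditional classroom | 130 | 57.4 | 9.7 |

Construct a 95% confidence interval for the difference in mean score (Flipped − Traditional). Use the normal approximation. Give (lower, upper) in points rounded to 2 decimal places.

Standard errors of each mean: 6.3/√106 = 0.6119 and 9.7/√130 = 0.8507.
SE(x̄₁ − x̄₂) = √(0.6119² + 0.8507²) = 1.0479 for independent samples with unequal variances.
With z* = 1.960, the margin is 1.960 × 1.0479 = 2.0539.
x̄₁ − x̄₂ = 78.3 − 57.4 = 20.9000; the interval is 20.9000 ± 2.0539 = (18.85, 22.95).

(18.85, 22.95)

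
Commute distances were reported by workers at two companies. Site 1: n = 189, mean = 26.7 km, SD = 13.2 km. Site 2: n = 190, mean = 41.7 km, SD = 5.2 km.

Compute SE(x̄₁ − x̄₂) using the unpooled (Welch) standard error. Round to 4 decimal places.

Per-group SEs: s₁/√n₁ = 13.2/√189 = 0.9602, s₂/√n₂ = 5.2/√190 = 0.3772.
Unpooled SE of the difference: √(0.92198404 + 0.14227984) = 1.0316.

1.0316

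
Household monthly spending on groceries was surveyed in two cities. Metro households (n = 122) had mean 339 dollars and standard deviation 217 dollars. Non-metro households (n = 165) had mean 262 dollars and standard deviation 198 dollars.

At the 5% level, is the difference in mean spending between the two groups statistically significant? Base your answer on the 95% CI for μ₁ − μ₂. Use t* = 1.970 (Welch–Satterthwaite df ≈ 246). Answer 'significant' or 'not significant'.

significant

Per-group SEs: s₁/√n₁ = 217/√122 = 19.6463, s₂/√n₂ = 198/√165 = 15.4143.
Unpooled SE of the difference: √(385.97710369 + 237.60064449) = 24.9715.
Margin of error = t* · SE = 1.970 × 24.9715 = 49.1939.
x̄₁ − x̄₂ = 339 − 262 = 77.0000.
CI: 77.0000 ± 49.1939 = (27.8061, 126.1939).
The interval (27.8061, 126.1939) does not contain 0, so the difference is significant.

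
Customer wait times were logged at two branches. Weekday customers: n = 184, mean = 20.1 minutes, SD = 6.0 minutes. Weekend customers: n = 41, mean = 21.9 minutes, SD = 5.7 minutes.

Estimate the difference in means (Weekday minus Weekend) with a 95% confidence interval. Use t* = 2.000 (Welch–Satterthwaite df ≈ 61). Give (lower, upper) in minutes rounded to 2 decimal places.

(-3.79, 0.19)

SE₁ = s₁/√n₁ = 6.0/√184 = 0.4423; SE₂ = 5.7/√41 = 0.8902.
Independent samples, unequal variances: SE_diff = √(SE₁² + SE₂²) = √(0.19562929 + 0.79245604) = 0.9940.
t* = 2.000, so margin of error = 2.000 × 0.9940 = 1.9880.
Difference in means = 20.1 − 21.9 = -1.8000.
-1.8000 ± 1.9880 → (-3.79, 0.19).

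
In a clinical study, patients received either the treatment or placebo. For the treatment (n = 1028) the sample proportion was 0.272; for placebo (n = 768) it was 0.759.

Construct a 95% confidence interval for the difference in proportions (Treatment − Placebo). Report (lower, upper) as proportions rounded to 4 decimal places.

Each SE is √(p̂(1−p̂)/n): √(0.2720·0.7280/1028) = 0.01388 and √(0.7590·0.2410/768) = 0.01543.
SE(p̂₁ − p̂₂) = √(SE₁² + SE₂²) = √(0.0001926544 + 0.0002380849) = 0.02075, since the two samples are independent.
At 95% confidence z* = 1.960; margin = 1.960 × 0.02075 = 0.04067.
The difference is 0.2720 − 0.7590 = -0.4870, so the interval is -0.4870 ± 0.04067 = (-0.5277, -0.4463).

(-0.5277, -0.4463)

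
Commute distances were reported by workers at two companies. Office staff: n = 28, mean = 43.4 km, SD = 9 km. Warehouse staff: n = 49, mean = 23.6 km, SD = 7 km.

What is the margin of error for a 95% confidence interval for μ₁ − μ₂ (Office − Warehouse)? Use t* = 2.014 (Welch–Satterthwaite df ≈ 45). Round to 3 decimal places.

3.974

Per-group SEs: s₁/√n₁ = 9/√28 = 1.7008, s₂/√n₂ = 7/√49 = 1.0000.
Unpooled SE of the difference: √(2.89272064 + 1.0) = 1.9730.
Margin of error = t* · SE = 2.014 × 1.9730 = 3.9736.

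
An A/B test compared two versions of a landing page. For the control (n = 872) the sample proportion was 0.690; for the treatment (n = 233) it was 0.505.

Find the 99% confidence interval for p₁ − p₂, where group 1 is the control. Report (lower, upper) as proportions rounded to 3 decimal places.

(0.091, 0.279)

SE₁ = √(p̂₁(1−p̂₁)/n₁) = √(0.6900·0.3100/872) = 0.01566; SE₂ = √(0.5050·0.4950/233) = 0.03275.
Independent samples: SE of the difference = √(SE₁² + SE₂²) = √(0.0002452356 + 0.0010725625) = 0.03630.
z* for 99% confidence is 2.576, so the margin of error is 2.576 × 0.03630 = 0.09351.
Point estimate p̂₁ − p̂₂ = 0.6900 − 0.5050 = 0.1850.
0.1850 ± 0.09351 → (0.091, 0.279).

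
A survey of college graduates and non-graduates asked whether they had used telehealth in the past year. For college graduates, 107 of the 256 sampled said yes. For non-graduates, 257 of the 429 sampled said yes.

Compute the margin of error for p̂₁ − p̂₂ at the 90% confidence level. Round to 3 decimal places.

Sample proportions: 107/256 = 0.4180, 257/429 = 0.5991.
Each SE is √(p̂(1−p̂)/n): √(0.4180·0.5820/256) = 0.03083 and √(0.5991·0.4009/429) = 0.02366.
SE(p̂₁ − p̂₂) = √(SE₁² + SE₂²) = √(0.0009504889 + 0.0005597956) = 0.03886, since the two samples are independent.
At 90% confidence z* = 1.645; margin = 1.645 × 0.03886 = 0.06392.

0.064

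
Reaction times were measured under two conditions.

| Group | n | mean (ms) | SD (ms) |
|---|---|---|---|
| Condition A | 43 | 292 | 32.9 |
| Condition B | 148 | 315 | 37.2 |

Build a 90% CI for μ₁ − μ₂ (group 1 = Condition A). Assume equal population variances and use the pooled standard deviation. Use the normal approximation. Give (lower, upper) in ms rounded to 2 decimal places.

Pooled variance s_p² = [42·32.9² + 147·37.2²] / (43+148−2) = 1316.8556, so s_p = 36.2885.
SE_diff = s_p·√(1/n₁ + 1/n₂) = 36.2885·√(1/43 + 1/148) = 6.2867.
z* = 1.645; margin = 1.645 × 6.2867 = 10.3416.
Difference = 292 − 315 = -23.0000.
-23.0000 ± 10.3416 → (-33.34, -12.66).

(-33.34, -12.66)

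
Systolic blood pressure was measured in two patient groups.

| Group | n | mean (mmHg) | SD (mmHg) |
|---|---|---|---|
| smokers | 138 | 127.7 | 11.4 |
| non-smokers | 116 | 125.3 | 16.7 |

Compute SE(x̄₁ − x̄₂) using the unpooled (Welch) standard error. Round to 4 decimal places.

Per-group SEs: s₁/√n₁ = 11.4/√138 = 0.9704, s₂/√n₂ = 16.7/√116 = 1.5506.
Unpooled SE of the difference: √(0.94167616 + 2.40436036) = 1.8292.

1.8292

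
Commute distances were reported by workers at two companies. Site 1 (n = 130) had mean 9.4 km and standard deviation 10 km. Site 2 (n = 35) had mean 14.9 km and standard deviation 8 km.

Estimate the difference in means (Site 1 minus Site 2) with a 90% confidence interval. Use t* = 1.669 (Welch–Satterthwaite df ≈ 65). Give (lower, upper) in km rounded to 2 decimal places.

Per-group SEs: s₁/√n₁ = 10/√130 = 0.8771, s₂/√n₂ = 8/√35 = 1.3522.
Unpooled SE of the difference: √(0.76930441 + 1.82844484) = 1.6118.
Margin of error = t* · SE = 1.669 × 1.6118 = 2.6901.
x̄₁ − x̄₂ = 9.4 − 14.9 = -5.5000.
CI: -5.5000 ± 2.6901 = (-8.19, -2.81).

(-8.19, -2.81)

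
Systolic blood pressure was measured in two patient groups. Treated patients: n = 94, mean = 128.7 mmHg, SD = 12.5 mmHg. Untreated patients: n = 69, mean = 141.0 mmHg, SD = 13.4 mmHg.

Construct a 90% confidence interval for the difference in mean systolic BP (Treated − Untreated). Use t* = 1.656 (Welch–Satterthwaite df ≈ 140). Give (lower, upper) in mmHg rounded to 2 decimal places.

(-15.72, -8.88)

SE₁ = s₁/√n₁ = 12.5/√94 = 1.2893; SE₂ = 13.4/√69 = 1.6132.
Independent samples, unequal variances: SE_diff = √(SE₁² + SE₂²) = √(1.66229449 + 2.60241424) = 2.0651.
t* = 1.656, so margin of error = 1.656 × 2.0651 = 3.4198.
Difference in means = 128.7 − 141.0 = -12.3000.
-12.3000 ± 3.4198 → (-15.72, -8.88).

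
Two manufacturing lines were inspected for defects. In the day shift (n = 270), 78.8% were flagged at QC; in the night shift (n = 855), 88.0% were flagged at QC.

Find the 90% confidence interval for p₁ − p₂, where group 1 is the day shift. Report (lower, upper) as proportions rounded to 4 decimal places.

(-0.1368, -0.0472)

SE₁ = √(p̂₁(1−p̂₁)/n₁) = √(0.7880·0.2120/270) = 0.02487; SE₂ = √(0.8800·0.1200/855) = 0.01111.
Independent samples: SE of the difference = √(SE₁² + SE₂²) = √(0.0006185169 + 0.0001234321) = 0.02724.
z* for 90% confidence is 1.645, so the margin of error is 1.645 × 0.02724 = 0.04481.
Point estimate p̂₁ − p̂₂ = 0.7880 − 0.8800 = -0.0920.
-0.0920 ± 0.04481 → (-0.1368, -0.0472).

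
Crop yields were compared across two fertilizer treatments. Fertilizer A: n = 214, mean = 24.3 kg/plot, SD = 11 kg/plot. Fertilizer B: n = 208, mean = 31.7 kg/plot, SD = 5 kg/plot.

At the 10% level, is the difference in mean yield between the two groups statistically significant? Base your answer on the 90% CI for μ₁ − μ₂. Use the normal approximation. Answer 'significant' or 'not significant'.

Standard errors of each mean: 11/√214 = 0.7519 and 5/√208 = 0.3467.
SE(x̄₁ − x̄₂) = √(0.7519² + 0.3467²) = 0.8280 for independent samples with unequal variances.
With z* = 1.645, the margin is 1.645 × 0.8280 = 1.3621.
x̄₁ − x̄₂ = 24.3 − 31.7 = -7.4000; the interval is -7.4000 ± 1.3621 = (-8.7621, -6.0379).
The interval (-8.7621, -6.0379) does not contain 0, so the difference is significant.

significant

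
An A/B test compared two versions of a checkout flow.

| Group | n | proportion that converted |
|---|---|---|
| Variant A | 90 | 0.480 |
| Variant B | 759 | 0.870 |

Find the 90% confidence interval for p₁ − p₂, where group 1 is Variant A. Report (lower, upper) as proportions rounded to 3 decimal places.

Each SE is √(p̂(1−p̂)/n): √(0.4800·0.5200/90) = 0.05266 and √(0.8700·0.1300/759) = 0.01221.
SE(p̂₁ − p̂₂) = √(SE₁² + SE₂²) = √(0.0027730756 + 0.0001490841) = 0.05406, since the two samples are independent.
At 90% confidence z* = 1.645; margin = 1.645 × 0.05406 = 0.08893.
The difference is 0.4800 − 0.8700 = -0.3900, so the interval is -0.3900 ± 0.08893 = (-0.479, -0.301).

(-0.479, -0.301)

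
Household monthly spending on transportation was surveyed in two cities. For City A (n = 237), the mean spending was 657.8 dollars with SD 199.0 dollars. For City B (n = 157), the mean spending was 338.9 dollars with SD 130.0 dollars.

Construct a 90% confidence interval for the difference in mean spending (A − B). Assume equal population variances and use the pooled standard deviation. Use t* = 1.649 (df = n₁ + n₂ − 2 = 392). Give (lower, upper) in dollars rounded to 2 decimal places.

(289.23, 348.57)

Pooled variance s_p² = [236·199.0² + 156·130.0²] / (237+157−2) = 30566.9286, so s_p = 174.8340.
SE_diff = s_p·√(1/n₁ + 1/n₂) = 174.8340·√(1/237 + 1/157) = 17.9908.
t* = 1.649; margin = 1.649 × 17.9908 = 29.6668.
Difference = 657.8 − 338.9 = 318.9000.
318.9000 ± 29.6668 → (289.23, 348.57).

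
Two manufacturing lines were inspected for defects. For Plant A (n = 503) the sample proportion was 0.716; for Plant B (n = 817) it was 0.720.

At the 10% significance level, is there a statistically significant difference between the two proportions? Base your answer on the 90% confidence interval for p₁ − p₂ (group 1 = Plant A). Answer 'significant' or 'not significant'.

not significant

SE₁ = √(p̂₁(1−p̂₁)/n₁) = √(0.7160·0.2840/503) = 0.02011; SE₂ = √(0.7200·0.2800/817) = 0.01571.
Independent samples: SE of the difference = √(SE₁² + SE₂²) = √(0.0004044121 + 0.0002468041) = 0.02552.
z* for 90% confidence is 1.645, so the margin of error is 1.645 × 0.02552 = 0.04198.
Point estimate p̂₁ − p̂₂ = 0.7160 − 0.7200 = -0.0040.
-0.0040 ± 0.04198 → (-0.04598, 0.03798).
The interval (-0.04598, 0.03798) contains 0, so the difference is not significant.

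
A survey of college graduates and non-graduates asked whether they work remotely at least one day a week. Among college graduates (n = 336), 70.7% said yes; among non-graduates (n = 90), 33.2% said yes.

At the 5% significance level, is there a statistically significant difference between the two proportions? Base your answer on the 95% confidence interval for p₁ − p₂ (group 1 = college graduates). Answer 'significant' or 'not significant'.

Each SE is √(p̂(1−p̂)/n): √(0.7070·0.2930/336) = 0.02483 and √(0.3320·0.6680/90) = 0.04964.
SE(p̂₁ − p̂₂) = √(SE₁² + SE₂²) = √(0.0006165289 + 0.0024641296) = 0.05550, since the two samples are independent.
At 95% confidence z* = 1.960; margin = 1.960 × 0.05550 = 0.10878.
The difference is 0.7070 − 0.3320 = 0.3750, so the interval is 0.3750 ± 0.10878 = (0.26622, 0.48378).
The interval (0.26622, 0.48378) does not contain 0, so the difference is significant.

significant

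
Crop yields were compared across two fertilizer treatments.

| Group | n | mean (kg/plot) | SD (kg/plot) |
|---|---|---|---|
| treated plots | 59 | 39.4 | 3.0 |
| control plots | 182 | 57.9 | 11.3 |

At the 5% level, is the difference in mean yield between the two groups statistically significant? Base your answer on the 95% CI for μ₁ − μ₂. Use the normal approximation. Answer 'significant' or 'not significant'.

SE₁ = s₁/√n₁ = 3.0/√59 = 0.3906; SE₂ = 11.3/√182 = 0.8376.
Independent samples, unequal variances: SE_diff = √(SE₁² + SE₂²) = √(0.15256836 + 0.70157376) = 0.9242.
z* = 1.960, so margin of error = 1.960 × 0.9242 = 1.8114.
Difference in means = 39.4 − 57.9 = -18.5000.
-18.5000 ± 1.8114 → (-20.3114, -16.6886).
The interval (-20.3114, -16.6886) does not contain 0, so the difference is significant.

significant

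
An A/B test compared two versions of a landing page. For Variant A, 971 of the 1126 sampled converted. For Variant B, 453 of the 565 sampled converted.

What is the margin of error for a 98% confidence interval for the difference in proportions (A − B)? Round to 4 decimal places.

p̂₁ = 971/1126 = 0.8623 and p̂₂ = 453/565 = 0.8018.
SE₁ = √(p̂₁(1−p̂₁)/n₁) = √(0.8623·0.1377/1126) = 0.01027; SE₂ = √(0.8018·0.1982/565) = 0.01677.
Independent samples: SE of the difference = √(SE₁² + SE₂²) = √(0.0001054729 + 0.0002812329) = 0.01966.
z* for 98% confidence is 2.326, so the margin of error is 2.326 × 0.01966 = 0.04573.

0.0457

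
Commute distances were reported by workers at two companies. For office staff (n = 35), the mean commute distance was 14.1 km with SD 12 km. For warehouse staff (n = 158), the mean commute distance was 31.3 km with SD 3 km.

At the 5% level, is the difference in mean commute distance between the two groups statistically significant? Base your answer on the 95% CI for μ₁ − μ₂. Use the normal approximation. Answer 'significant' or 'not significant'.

significant

SE₁ = s₁/√n₁ = 12/√35 = 2.0284; SE₂ = 3/√158 = 0.2387.
Independent samples, unequal variances: SE_diff = √(SE₁² + SE₂²) = √(4.11440656 + 0.05697769) = 2.0424.
z* = 1.960, so margin of error = 1.960 × 2.0424 = 4.0031.
Difference in means = 14.1 − 31.3 = -17.2000.
-17.2000 ± 4.0031 → (-21.2031, -13.1969).
The interval (-21.2031, -13.1969) does not contain 0, so the difference is significant.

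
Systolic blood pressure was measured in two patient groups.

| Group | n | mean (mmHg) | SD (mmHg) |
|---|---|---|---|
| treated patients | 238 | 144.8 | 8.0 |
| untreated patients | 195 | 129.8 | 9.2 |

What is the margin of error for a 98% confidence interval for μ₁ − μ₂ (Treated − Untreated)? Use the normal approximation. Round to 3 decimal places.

1.950

Standard errors of each mean: 8.0/√238 = 0.5186 and 9.2/√195 = 0.6588.
SE(x̄₁ − x̄₂) = √(0.5186² + 0.6588²) = 0.8384 for independent samples with unequal variances.
With z* = 2.326, the margin is 2.326 × 0.8384 = 1.9501.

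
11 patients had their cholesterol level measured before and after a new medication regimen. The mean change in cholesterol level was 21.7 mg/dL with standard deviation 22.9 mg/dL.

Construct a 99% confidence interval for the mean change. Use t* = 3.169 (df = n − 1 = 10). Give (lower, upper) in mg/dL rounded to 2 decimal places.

Paired design: SE = s_d/√n = 22.9/√11 = 6.9046.
t* = 3.169; margin of error = 3.169 × 6.9046 = 21.8807.
21.7 ± 21.8807 → (-0.18, 43.58).

(-0.18, 43.58)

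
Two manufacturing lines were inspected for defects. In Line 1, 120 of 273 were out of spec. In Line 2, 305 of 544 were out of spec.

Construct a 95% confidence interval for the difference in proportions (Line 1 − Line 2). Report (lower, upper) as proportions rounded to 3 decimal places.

Sample proportions: 120/273 = 0.4396, 305/544 = 0.5607.
Each SE is √(p̂(1−p̂)/n): √(0.4396·0.5604/273) = 0.03004 and √(0.5607·0.4393/544) = 0.02128.
SE(p̂₁ − p̂₂) = √(SE₁² + SE₂²) = √(0.0009024016 + 0.0004528384) = 0.03681, since the two samples are independent.
At 95% confidence z* = 1.960; margin = 1.960 × 0.03681 = 0.07215.
The difference is 0.4396 − 0.5607 = -0.1211, so the interval is -0.1211 ± 0.07215 = (-0.193, -0.049).

(-0.193, -0.049)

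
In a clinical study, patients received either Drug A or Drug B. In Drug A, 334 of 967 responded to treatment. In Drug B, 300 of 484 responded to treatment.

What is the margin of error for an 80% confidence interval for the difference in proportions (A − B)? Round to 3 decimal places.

0.034

p̂₁ = 334/967 = 0.3454 and p̂₂ = 300/484 = 0.6198.
SE₁ = √(p̂₁(1−p̂₁)/n₁) = √(0.3454·0.6546/967) = 0.01529; SE₂ = √(0.6198·0.3802/484) = 0.02207.
Independent samples: SE of the difference = √(SE₁² + SE₂²) = √(0.0002337841 + 0.0004870849) = 0.02685.
z* for 80% confidence is 1.282, so the margin of error is 1.282 × 0.02685 = 0.03442.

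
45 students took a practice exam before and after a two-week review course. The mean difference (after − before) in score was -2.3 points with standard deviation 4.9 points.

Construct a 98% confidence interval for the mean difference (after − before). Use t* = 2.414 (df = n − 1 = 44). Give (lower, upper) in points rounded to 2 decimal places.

This is a matched-pairs design, so SE = s_d/√n = 4.9/√45 = 0.7304.
Margin = 2.414 × 0.7304 = 1.7632; the interval is -2.3 ± 1.7632 = (-4.06, -0.54).

(-4.06, -0.54)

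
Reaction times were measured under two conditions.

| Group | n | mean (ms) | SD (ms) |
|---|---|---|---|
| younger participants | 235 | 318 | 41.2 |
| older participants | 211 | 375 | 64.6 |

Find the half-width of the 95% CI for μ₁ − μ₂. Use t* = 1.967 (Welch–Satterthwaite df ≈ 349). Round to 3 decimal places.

10.221

SE₁ = s₁/√n₁ = 41.2/√235 = 2.6876; SE₂ = 64.6/√211 = 4.4472.
Independent samples, unequal variances: SE_diff = √(SE₁² + SE₂²) = √(7.22319376 + 19.77758784) = 5.1962.
t* = 1.967, so margin of error = 1.967 × 5.1962 = 10.2209.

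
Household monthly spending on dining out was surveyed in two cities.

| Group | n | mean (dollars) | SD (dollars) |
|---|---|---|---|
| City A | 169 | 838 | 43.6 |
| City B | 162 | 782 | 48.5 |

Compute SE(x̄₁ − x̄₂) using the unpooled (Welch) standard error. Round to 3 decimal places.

SE₁ = s₁/√n₁ = 43.6/√169 = 3.3538; SE₂ = 48.5/√162 = 3.8105.
Independent samples, unequal variances: SE_diff = √(SE₁² + SE₂²) = √(11.24797444 + 14.51991025) = 5.0762.

5.076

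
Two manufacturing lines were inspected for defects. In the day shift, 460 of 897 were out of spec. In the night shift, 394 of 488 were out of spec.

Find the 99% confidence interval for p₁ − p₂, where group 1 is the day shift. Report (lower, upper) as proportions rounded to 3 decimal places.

p̂₁ = 460/897 = 0.5128 and p̂₂ = 394/488 = 0.8074.
SE₁ = √(p̂₁(1−p̂₁)/n₁) = √(0.5128·0.4872/897) = 0.01669; SE₂ = √(0.8074·0.1926/488) = 0.01785.
Independent samples: SE of the difference = √(SE₁² + SE₂²) = √(0.0002785561 + 0.0003186225) = 0.02444.
z* for 99% confidence is 2.576, so the margin of error is 2.576 × 0.02444 = 0.06296.
Point estimate p̂₁ − p̂₂ = 0.5128 − 0.8074 = -0.2946.
-0.2946 ± 0.06296 → (-0.358, -0.232).

(-0.358, -0.232)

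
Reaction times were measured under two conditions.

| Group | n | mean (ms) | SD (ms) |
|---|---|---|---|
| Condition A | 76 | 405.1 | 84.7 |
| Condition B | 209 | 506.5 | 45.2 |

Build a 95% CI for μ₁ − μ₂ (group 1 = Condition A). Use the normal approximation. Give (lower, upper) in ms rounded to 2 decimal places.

(-121.40, -81.40)

Per-group SEs: s₁/√n₁ = 84.7/√76 = 9.7158, s₂/√n₂ = 45.2/√209 = 3.1265.
Unpooled SE of the difference: √(94.39676964 + 9.77500225) = 10.2065.
Margin of error = z* · SE = 1.960 × 10.2065 = 20.0047.
x̄₁ − x̄₂ = 405.1 − 506.5 = -101.4000.
CI: -101.4000 ± 20.0047 = (-121.40, -81.40).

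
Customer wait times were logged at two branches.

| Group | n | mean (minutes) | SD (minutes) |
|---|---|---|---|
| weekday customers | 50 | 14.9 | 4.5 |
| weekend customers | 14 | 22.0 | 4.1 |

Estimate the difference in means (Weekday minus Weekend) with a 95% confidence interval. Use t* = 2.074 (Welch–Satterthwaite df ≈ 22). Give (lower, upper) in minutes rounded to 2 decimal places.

SE₁ = s₁/√n₁ = 4.5/√50 = 0.6364; SE₂ = 4.1/√14 = 1.0958.
Independent samples, unequal variances: SE_diff = √(SE₁² + SE₂²) = √(0.40500496 + 1.20077764) = 1.2672.
t* = 2.074, so margin of error = 2.074 × 1.2672 = 2.6282.
Difference in means = 14.9 − 22.0 = -7.1000.
-7.1000 ± 2.6282 → (-9.73, -4.47).

(-9.73, -4.47)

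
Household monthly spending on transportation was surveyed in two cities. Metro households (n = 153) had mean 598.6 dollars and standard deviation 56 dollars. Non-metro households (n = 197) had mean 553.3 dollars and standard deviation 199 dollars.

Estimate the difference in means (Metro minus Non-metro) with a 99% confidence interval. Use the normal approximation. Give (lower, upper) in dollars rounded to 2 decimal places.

(6.96, 83.64)

SE₁ = s₁/√n₁ = 56/√153 = 4.5273; SE₂ = 199/√197 = 14.1782.
Independent samples, unequal variances: SE_diff = √(SE₁² + SE₂²) = √(20.49644529 + 201.02135524) = 14.8835.
z* = 2.576, so margin of error = 2.576 × 14.8835 = 38.3399.
Difference in means = 598.6 − 553.3 = 45.3000.
45.3000 ± 38.3399 → (6.96, 83.64).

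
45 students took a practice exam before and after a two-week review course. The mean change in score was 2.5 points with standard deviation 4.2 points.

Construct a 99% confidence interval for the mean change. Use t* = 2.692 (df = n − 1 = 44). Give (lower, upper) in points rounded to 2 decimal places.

Paired design: SE = s_d/√n = 4.2/√45 = 0.6261.
t* = 2.692; margin of error = 2.692 × 0.6261 = 1.6855.
2.5 ± 1.6855 → (0.81, 4.19).

(0.81, 4.19)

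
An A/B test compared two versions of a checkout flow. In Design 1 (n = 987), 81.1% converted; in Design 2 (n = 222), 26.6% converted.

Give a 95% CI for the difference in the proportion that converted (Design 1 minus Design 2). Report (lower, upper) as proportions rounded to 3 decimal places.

(0.482, 0.608)

The two standard errors are √(0.8110×0.1890/987) = 0.01246 and √(0.2660×0.7340/222) = 0.02966.
Because the samples are independent, SE_diff = √(0.01246² + 0.02966²) = 0.03217.
Using z* = 1.960 for 95%, ME = 1.960 × 0.03217 = 0.06305.
p̂₁ − p̂₂ = 0.5450; interval 0.5450 ± 0.06305 gives (0.482, 0.608).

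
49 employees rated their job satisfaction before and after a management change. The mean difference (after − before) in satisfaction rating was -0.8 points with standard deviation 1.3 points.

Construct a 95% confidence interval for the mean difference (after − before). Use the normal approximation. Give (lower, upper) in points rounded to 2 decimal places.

Paired design: SE = s_d/√n = 1.3/√49 = 0.1857.
z* = 1.960; margin of error = 1.960 × 0.1857 = 0.3640.
-0.8 ± 0.3640 → (-1.16, -0.44).

(-1.16, -0.44)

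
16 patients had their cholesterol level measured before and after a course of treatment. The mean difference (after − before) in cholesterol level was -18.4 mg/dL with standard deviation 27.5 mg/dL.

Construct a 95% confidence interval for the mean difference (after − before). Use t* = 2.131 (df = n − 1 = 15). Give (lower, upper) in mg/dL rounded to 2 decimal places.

(-33.05, -3.75)

This is a matched-pairs design, so SE = s_d/√n = 27.5/√16 = 6.8750.
Margin = 2.131 × 6.8750 = 14.6506; the interval is -18.4 ± 14.6506 = (-33.05, -3.75).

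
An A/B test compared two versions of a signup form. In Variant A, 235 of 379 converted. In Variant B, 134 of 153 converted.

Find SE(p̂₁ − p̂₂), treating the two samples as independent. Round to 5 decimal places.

p̂₁ = 235/379 = 0.6201 and p̂₂ = 134/153 = 0.8758.
SE₁ = √(p̂₁(1−p̂₁)/n₁) = √(0.6201·0.3799/379) = 0.02493; SE₂ = √(0.8758·0.1242/153) = 0.02666.
Independent samples: SE of the difference = √(SE₁² + SE₂²) = √(0.0006215049 + 0.0007107556) = 0.03650.

0.03650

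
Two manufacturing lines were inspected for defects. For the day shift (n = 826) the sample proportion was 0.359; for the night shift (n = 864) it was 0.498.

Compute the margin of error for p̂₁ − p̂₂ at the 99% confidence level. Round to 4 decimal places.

0.0614

Each SE is √(p̂(1−p̂)/n): √(0.3590·0.6410/826) = 0.01669 and √(0.4980·0.5020/864) = 0.01701.
SE(p̂₁ − p̂₂) = √(SE₁² + SE₂²) = √(0.0002785561 + 0.0002893401) = 0.02383, since the two samples are independent.
At 99% confidence z* = 2.576; margin = 2.576 × 0.02383 = 0.06139.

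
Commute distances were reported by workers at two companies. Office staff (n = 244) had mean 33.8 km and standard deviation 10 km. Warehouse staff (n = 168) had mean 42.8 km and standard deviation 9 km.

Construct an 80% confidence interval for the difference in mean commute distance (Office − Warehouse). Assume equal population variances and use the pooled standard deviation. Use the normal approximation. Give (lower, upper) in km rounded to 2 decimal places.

s_p = √[((n₁−1)s₁² + (n₂−1)s₂²)/(n₁+n₂−2)] = √[(243·10² + 167·9²)/410] = 9.6053.
SE = 9.6053·√(1/244 + 1/168) = 0.9630.
With z* = 1.282, margin = 1.282 × 0.9630 = 1.2346.
x̄₁ − x̄₂ = 33.8 − 42.8 = -9.0000; interval -9.0000 ± 1.2346 = (-10.23, -7.77).

(-10.23, -7.77)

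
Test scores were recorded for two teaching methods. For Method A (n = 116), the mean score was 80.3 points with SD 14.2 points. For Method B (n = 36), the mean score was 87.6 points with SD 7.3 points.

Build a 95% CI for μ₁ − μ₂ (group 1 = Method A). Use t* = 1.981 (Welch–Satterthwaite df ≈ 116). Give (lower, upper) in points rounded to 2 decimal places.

Per-group SEs: s₁/√n₁ = 14.2/√116 = 1.3184, s₂/√n₂ = 7.3/√36 = 1.2167.
Unpooled SE of the difference: √(1.73817856 + 1.48035889) = 1.7940.
Margin of error = t* · SE = 1.981 × 1.7940 = 3.5539.
x̄₁ − x̄₂ = 80.3 − 87.6 = -7.3000.
CI: -7.3000 ± 3.5539 = (-10.85, -3.75).

(-10.85, -3.75)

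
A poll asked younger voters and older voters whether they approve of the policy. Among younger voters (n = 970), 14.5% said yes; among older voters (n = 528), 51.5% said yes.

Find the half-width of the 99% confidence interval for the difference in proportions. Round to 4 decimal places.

The two standard errors are √(0.1450×0.8550/970) = 0.01131 and √(0.5150×0.4850/528) = 0.02175.
Because the samples are independent, SE_diff = √(0.01131² + 0.02175²) = 0.02451.
Using z* = 2.576 for 99%, ME = 2.576 × 0.02451 = 0.06314.

0.0631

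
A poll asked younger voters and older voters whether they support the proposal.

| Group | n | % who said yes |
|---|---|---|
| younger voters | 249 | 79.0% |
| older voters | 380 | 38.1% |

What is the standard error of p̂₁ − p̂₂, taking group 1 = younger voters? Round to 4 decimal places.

0.0359

SE₁ = √(p̂₁(1−p̂₁)/n₁) = √(0.7900·0.2100/249) = 0.02581; SE₂ = √(0.3810·0.6190/380) = 0.02491.
Independent samples: SE of the difference = √(SE₁² + SE₂²) = √(0.0006661561 + 0.0006205081) = 0.03587.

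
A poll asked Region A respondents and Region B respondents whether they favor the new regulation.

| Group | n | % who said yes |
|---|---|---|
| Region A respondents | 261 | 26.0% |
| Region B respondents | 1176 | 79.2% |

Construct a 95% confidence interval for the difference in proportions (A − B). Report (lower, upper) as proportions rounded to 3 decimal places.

(-0.590, -0.474)

SE₁ = √(p̂₁(1−p̂₁)/n₁) = √(0.2600·0.7400/261) = 0.02715; SE₂ = √(0.7920·0.2080/1176) = 0.01184.
Independent samples: SE of the difference = √(SE₁² + SE₂²) = √(0.0007371225 + 0.0001401856) = 0.02962.
z* for 95% confidence is 1.960, so the margin of error is 1.960 × 0.02962 = 0.05806.
Point estimate p̂₁ − p̂₂ = 0.2600 − 0.7920 = -0.5320.
-0.5320 ± 0.05806 → (-0.590, -0.474).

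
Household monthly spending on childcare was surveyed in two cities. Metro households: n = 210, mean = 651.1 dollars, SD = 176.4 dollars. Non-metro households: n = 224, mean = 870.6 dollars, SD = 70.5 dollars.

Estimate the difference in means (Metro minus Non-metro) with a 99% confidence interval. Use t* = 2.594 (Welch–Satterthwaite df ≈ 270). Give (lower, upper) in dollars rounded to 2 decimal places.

Per-group SEs: s₁/√n₁ = 176.4/√210 = 12.1728, s₂/√n₂ = 70.5/√224 = 4.7105.
Unpooled SE of the difference: √(148.17705984 + 22.18881025) = 13.0524.
Margin of error = t* · SE = 2.594 × 13.0524 = 33.8579.
x̄₁ − x̄₂ = 651.1 − 870.6 = -219.5000.
CI: -219.5000 ± 33.8579 = (-253.36, -185.64).

(-253.36, -185.64)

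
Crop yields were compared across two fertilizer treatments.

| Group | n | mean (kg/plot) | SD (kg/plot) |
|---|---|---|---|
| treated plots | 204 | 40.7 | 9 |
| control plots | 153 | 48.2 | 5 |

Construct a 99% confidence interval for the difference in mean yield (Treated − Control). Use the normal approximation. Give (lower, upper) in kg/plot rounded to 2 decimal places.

Standard errors of each mean: 9/√204 = 0.6301 and 5/√153 = 0.4042.
SE(x̄₁ − x̄₂) = √(0.6301² + 0.4042²) = 0.7486 for independent samples with unequal variances.
With z* = 2.576, the margin is 2.576 × 0.7486 = 1.9284.
x̄₁ − x̄₂ = 40.7 − 48.2 = -7.5000; the interval is -7.5000 ± 1.9284 = (-9.43, -5.57).

(-9.43, -5.57)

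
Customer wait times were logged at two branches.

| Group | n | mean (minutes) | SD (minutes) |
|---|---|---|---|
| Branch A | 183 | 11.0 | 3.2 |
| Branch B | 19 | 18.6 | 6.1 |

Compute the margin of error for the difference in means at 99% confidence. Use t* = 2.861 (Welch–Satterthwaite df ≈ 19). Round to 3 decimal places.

4.061

SE₁ = s₁/√n₁ = 3.2/√183 = 0.2366; SE₂ = 6.1/√19 = 1.3994.
Independent samples, unequal variances: SE_diff = √(SE₁² + SE₂²) = √(0.05597956 + 1.95832036) = 1.4193.
t* = 2.861, so margin of error = 2.861 × 1.4193 = 4.0606.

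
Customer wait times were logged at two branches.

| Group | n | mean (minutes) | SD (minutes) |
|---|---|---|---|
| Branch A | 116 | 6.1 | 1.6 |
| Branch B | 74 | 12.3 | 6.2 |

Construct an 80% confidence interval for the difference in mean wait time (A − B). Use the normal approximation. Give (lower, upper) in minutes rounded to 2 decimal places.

(-7.14, -5.26)

Standard errors of each mean: 1.6/√116 = 0.1486 and 6.2/√74 = 0.7207.
SE(x̄₁ − x̄₂) = √(0.1486² + 0.7207²) = 0.7359 for independent samples with unequal variances.
With z* = 1.282, the margin is 1.282 × 0.7359 = 0.9434.
x̄₁ − x̄₂ = 6.1 − 12.3 = -6.2000; the interval is -6.2000 ± 0.9434 = (-7.14, -5.26).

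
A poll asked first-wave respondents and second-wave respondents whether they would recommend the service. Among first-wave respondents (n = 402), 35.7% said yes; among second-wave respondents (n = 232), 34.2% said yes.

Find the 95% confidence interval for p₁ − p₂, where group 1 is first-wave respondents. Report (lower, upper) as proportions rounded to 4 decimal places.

(-0.0619, 0.0919)

SE₁ = √(p̂₁(1−p̂₁)/n₁) = √(0.3570·0.6430/402) = 0.02390; SE₂ = √(0.3420·0.6580/232) = 0.03114.
Independent samples: SE of the difference = √(SE₁² + SE₂²) = √(0.00057121 + 0.0009696996) = 0.03925.
z* for 95% confidence is 1.960, so the margin of error is 1.960 × 0.03925 = 0.07693.
Point estimate p̂₁ − p̂₂ = 0.3570 − 0.3420 = 0.0150.
0.0150 ± 0.07693 → (-0.0619, 0.0919).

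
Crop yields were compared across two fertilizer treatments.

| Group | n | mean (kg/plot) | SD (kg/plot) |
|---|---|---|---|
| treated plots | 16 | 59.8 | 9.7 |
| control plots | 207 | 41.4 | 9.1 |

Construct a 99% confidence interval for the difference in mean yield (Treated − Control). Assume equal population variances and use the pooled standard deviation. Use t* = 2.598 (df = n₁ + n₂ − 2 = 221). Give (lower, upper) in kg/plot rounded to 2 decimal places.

(12.24, 24.56)

Pooled variance s_p² = [15·9.7² + 206·9.1²] / (16+207−2) = 83.5756, so s_p = 9.1420.
SE_diff = s_p·√(1/n₁ + 1/n₂) = 9.1420·√(1/16 + 1/207) = 2.3722.
t* = 2.598; margin = 2.598 × 2.3722 = 6.1630.
Difference = 59.8 − 41.4 = 18.4000.
18.4000 ± 6.1630 → (12.24, 24.56).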